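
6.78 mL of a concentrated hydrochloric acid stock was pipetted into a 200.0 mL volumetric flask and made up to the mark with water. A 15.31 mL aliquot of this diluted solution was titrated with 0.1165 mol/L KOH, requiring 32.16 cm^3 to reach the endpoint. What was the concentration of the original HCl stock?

n(KOH) = 0.1165 x 0.03216 = 0.003747 mol.
n(HCl) in the aliquot = 0.003747 mol.
[diluted HCl] = 0.003747 / 0.01531 = 0.2447 M.
Dilution factor = 200.0/6.780 = 29.50, so [stock] = 0.2447 x 29.50 = 7.22 M.

7.22 M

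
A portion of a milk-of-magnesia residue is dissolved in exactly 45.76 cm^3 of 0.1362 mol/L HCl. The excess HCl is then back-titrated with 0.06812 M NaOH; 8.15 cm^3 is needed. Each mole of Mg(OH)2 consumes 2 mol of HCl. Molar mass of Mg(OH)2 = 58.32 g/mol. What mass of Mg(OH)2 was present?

Total n(HCl) added = 0.1362 x 0.04576 = 0.006233 mol.
n(NaOH) used = 0.06812 x 0.008150 = 0.0005552 mol, which equals the excess n(HCl).
So n(HCl) consumed by the sample = 0.006233 - 0.0005552 = 0.005677 mol.
n(Mg(OH)2) = 0.005677 / 2 = 0.002839 mol.
mass = 0.002839 mol x 58.32 g/mol = 0.166 g.

0.166 g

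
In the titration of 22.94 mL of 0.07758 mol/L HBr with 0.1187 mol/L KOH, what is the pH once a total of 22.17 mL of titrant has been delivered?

n(acid) = 0.07758 x 0.02294 = 0.001780 mol; n(KOH) added = 0.1187 x 0.02217 = 0.002632 mol.
Base is in excess by 0.002632 - 0.001780 = 0.0008519 mol in a total volume of 0.04511 L.
[OH^-] = 0.0008519/0.04511 = 0.01888 M, so pOH = 1.72 and pH = 14.00 - 1.72 = 12.28.

12.28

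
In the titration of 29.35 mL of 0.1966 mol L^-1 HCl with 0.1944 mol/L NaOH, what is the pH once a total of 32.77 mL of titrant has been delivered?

n(acid) = 0.1966 x 0.02935 = 0.005770 mol; n(NaOH) added = 0.1944 x 0.03277 = 0.006370 mol.
Base is in excess by 0.006370 - 0.005770 = 0.0006003 mol in a total volume of 0.06212 L.
[OH^-] = 0.0006003/0.06212 = 0.009663 M, so pOH = 2.01 and pH = 14.00 - 2.01 = 11.99.

11.99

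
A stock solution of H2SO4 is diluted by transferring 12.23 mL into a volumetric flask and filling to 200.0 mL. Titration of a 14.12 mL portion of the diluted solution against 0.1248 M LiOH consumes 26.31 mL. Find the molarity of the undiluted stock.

1.90 M

n(LiOH) = 0.1248 x 0.02631 = 0.003283 mol.
n(H2SO4) in the aliquot = 0.003283 x 1/2 = 0.001642 mol.
[diluted H2SO4] = 0.001642 / 0.01412 = 0.1163 M.
Dilution factor = 200.0/12.23 = 16.35, so [stock] = 0.1163 x 16.35 = 1.90 M.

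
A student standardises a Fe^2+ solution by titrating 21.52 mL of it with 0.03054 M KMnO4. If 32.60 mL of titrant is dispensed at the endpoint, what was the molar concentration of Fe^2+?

0.231 M

n(KMnO4) = 0.03054 x 0.03260 = 0.0009956 mol.
From the balanced equation, 1 mol KMnO4 reacts with 5 mol Fe^2+, so n(Fe^2+) = 0.0009956 x 5/1 = 0.004978 mol.
[Fe^2+] = 0.004978 / 0.02152 L = 0.231 M.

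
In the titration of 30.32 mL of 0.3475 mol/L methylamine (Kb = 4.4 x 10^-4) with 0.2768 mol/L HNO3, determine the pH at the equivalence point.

5.73

n(CH3NH2) = 0.3475 x 0.03032 = 0.01054 mol; V(HNO3) at equivalence = 0.01054/0.2768 = 0.03806 L.
At equivalence the base is fully converted to CH3NH3+; total volume = 0.06838 L, so [CH3NH3+] = 0.01054/0.06838 = 0.1541 M.
Ka(CH3NH3+) = Kw/Kb = 1.0e-14 / 4.4 x 10^-4 = 2.27e-11.
[H^+] = sqrt(Ka x [CH3NH3+]) = sqrt(2.27e-11 x 0.1541) = 1.87e-6 M.
pH = -log(1.87e-6) = 5.73.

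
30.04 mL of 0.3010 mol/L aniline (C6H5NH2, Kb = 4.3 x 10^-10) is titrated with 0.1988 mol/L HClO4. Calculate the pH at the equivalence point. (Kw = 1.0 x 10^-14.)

n(C6H5NH2) = 0.3010 x 0.03004 = 0.009042 mol; V(HClO4) at equivalence = 0.009042/0.1988 = 0.04548 L.
At equivalence the base is fully converted to C6H5NH3+; total volume = 0.07552 L, so [C6H5NH3+] = 0.009042/0.07552 = 0.1197 M.
Ka(C6H5NH3+) = Kw/Kb = 1.0e-14 / 4.3 x 10^-10 = 2.33e-5.
[H^+] = sqrt(Ka x [C6H5NH3+]) = sqrt(2.33e-5 x 0.1197) = 0.00167 M.
pH = -log(0.00167) = 2.78.

2.78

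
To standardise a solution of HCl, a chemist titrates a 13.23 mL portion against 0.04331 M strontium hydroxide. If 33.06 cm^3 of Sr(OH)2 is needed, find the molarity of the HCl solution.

n(Sr(OH)2) delivered = 0.04331 x 0.03306 = 0.001432 mol.
The reaction is 2 HCl + 1 Sr(OH)2, so n(HCl) = 0.001432 x 2/1 = 0.002864 mol.
[HCl] = 0.002864 mol / 0.01323 L = 0.216 M.

0.216 M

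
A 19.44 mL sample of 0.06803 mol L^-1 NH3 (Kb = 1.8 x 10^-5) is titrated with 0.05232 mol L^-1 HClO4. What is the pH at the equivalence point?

n(NH3) = 0.06803 x 0.01944 = 0.001323 mol; V(HClO4) at equivalence = 0.001323/0.05232 = 0.02528 L.
At equivalence the base is fully converted to NH4+; total volume = 0.04472 L, so [NH4+] = 0.001323/0.04472 = 0.02957 M.
Ka(NH4+) = Kw/Kb = 1.0e-14 / 1.8 x 10^-5 = 5.56e-10.
[H^+] = sqrt(Ka x [NH4+]) = sqrt(5.56e-10 x 0.02957) = 4.05e-6 M.
pH = -log(4.05e-6) = 5.39.

5.39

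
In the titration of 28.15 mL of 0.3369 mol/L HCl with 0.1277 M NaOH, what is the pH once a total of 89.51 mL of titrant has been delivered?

12.22

n(acid) = 0.3369 x 0.02815 = 0.009484 mol; n(NaOH) added = 0.1277 x 0.08951 = 0.01143 mol.
Base is in excess by 0.01143 - 0.009484 = 0.001947 mol in a total volume of 0.1177 L.
[OH^-] = 0.001947/0.1177 = 0.01655 M, so pOH = 1.78 and pH = 14.00 - 1.78 = 12.22.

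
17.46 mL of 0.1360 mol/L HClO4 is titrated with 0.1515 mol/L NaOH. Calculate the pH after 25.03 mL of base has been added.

12.52

n(acid) = 0.1360 x 0.01746 = 0.002375 mol; n(NaOH) added = 0.1515 x 0.02503 = 0.003792 mol.
Base is in excess by 0.003792 - 0.002375 = 0.001417 mol in a total volume of 0.04249 L.
[OH^-] = 0.001417/0.04249 = 0.03336 M, so pOH = 1.48 and pH = 14.00 - 1.48 = 12.52.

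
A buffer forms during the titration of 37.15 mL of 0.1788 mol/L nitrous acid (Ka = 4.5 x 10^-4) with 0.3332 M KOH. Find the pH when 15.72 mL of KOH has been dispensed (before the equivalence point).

3.92

Initial n(HNO2) = 0.1788 x 0.03715 = 0.006642 mol.
n(KOH) added = 0.3332 x 0.01572 = 0.005238 mol, converting that many moles of HNO2 to NO2-.
Remaining n(HNO2) = 0.001405 mol; n(NO2-) = 0.005238 mol.
By Henderson-Hasselbalch, pH = pKa + log([A^-]/[HA]) = 3.35 + log(0.005238/0.001405) = 3.35 + (+0.57) = 3.92.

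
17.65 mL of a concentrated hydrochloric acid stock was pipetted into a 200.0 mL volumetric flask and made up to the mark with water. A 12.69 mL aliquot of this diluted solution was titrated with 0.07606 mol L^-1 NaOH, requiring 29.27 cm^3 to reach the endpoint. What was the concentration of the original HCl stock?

n(NaOH) = 0.07606 x 0.02927 = 0.002226 mol.
n(HCl) in the aliquot = 0.002226 mol.
[diluted HCl] = 0.002226 / 0.01269 = 0.1754 M.
Dilution factor = 200.0/17.65 = 11.33, so [stock] = 0.1754 x 11.33 = 1.99 M.

1.99 M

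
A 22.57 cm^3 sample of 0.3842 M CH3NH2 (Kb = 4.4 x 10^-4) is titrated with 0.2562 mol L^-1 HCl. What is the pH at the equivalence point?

n(CH3NH2) = 0.3842 x 0.02257 = 0.008671 mol; V(HCl) at equivalence = 0.008671/0.2562 = 0.03385 L.
At equivalence the base is fully converted to CH3NH3+; total volume = 0.05642 L, so [CH3NH3+] = 0.008671/0.05642 = 0.1537 M.
Ka(CH3NH3+) = Kw/Kb = 1.0e-14 / 4.4 x 10^-4 = 2.27e-11.
[H^+] = sqrt(Ka x [CH3NH3+]) = sqrt(2.27e-11 x 0.1537) = 1.87e-6 M.
pH = -log(1.87e-6) = 5.73.

5.73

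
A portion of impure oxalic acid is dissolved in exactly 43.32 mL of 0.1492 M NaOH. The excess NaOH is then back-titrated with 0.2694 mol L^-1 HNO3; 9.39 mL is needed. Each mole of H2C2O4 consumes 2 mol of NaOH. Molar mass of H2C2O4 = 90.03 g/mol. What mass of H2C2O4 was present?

Total n(NaOH) added = 0.1492 x 0.04332 = 0.006463 mol.
n(HNO3) used = 0.2694 x 0.009390 = 0.002530 mol, which equals the excess n(NaOH).
So n(NaOH) consumed by the sample = 0.006463 - 0.002530 = 0.003934 mol.
n(H2C2O4) = 0.003934 / 2 = 0.001967 mol.
mass = 0.001967 mol x 90.03 g/mol = 0.177 g.

0.177 g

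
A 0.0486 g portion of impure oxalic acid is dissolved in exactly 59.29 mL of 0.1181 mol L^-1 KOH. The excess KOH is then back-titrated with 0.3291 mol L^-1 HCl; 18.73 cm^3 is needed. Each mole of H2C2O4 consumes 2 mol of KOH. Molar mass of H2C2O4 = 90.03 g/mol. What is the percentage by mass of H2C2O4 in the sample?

Total n(KOH) added = 0.1181 x 0.05929 = 0.007002 mol.
n(HCl) used = 0.3291 x 0.01873 = 0.006164 mol, which equals the excess n(KOH).
So n(KOH) consumed by the sample = 0.007002 - 0.006164 = 0.0008381 mol.
n(H2C2O4) = 0.0008381 / 2 = 0.0004191 mol.
mass H2C2O4 = 0.0004191 x 90.03 = 0.03773 g, so %H2C2O4 = 0.03773/0.0486 x 100 = 77.6%.

77.6%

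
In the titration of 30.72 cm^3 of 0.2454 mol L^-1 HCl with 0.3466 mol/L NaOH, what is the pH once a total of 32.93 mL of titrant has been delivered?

n(acid) = 0.2454 x 0.03072 = 0.007539 mol; n(NaOH) added = 0.3466 x 0.03293 = 0.01141 mol.
Base is in excess by 0.01141 - 0.007539 = 0.003875 mol in a total volume of 0.06365 L.
[OH^-] = 0.003875/0.06365 = 0.06088 M, so pOH = 1.22 and pH = 14.00 - 1.22 = 12.78.

12.78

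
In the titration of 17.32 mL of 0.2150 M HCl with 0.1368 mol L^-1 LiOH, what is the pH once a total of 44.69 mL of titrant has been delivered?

n(acid) = 0.2150 x 0.01732 = 0.003724 mol; n(LiOH) added = 0.1368 x 0.04469 = 0.006114 mol.
Base is in excess by 0.006114 - 0.003724 = 0.002390 mol in a total volume of 0.06201 L.
[OH^-] = 0.002390/0.06201 = 0.03854 M, so pOH = 1.41 and pH = 14.00 - 1.41 = 12.59.

12.59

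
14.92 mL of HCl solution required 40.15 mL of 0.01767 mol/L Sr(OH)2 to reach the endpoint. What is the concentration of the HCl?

0.0951 M

n(Sr(OH)2) delivered = 0.01767 x 0.04015 = 0.0007095 mol.
The reaction is 2 HCl + 1 Sr(OH)2, so n(HCl) = 0.0007095 x 2/1 = 0.001419 mol.
[HCl] = 0.001419 mol / 0.01492 L = 0.0951 M.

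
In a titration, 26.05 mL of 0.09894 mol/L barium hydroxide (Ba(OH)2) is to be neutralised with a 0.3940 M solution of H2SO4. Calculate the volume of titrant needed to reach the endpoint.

n(Ba(OH)2) = 0.09894 mol/L x 0.02605 L = 0.002577 mol.
At equivalence n(H2SO4) = n(Ba(OH)2) = 0.002577 mol.
V(H2SO4) = 0.002577 / 0.3940 = 0.006542 L = 6.54 mL.

6.54 mL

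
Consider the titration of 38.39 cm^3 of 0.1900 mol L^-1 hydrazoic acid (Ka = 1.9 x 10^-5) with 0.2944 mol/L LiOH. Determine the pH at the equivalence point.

8.89

n(HN3) = 0.1900 x 0.03839 = 0.007294 mol; V(LiOH) at equivalence = 0.007294/0.2944 = 0.02478 L.
At equivalence all the acid is converted to N3-; total volume = 0.03839 + 0.02478 = 0.06317 L, so [N3-] = 0.007294/0.06317 = 0.1155 M.
Kb = Kw/Ka = 1.0e-14 / 1.9 x 10^-5 = 5.26e-10.
[OH^-] = sqrt(Kb x [N3-]) = sqrt(5.26e-10 x 0.1155) = 7.80e-6 M.
pOH = 5.11, so pH = 14.00 - 5.11 = 8.89.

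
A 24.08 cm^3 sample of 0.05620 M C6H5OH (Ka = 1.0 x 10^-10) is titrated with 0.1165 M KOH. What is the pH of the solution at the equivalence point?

n(C6H5OH) = 0.05620 x 0.02408 = 0.001353 mol; V(KOH) at equivalence = 0.001353/0.1165 = 0.01162 L.
At equivalence all the acid is converted to C6H5O-; total volume = 0.02408 + 0.01162 = 0.03570 L, so [C6H5O-] = 0.001353/0.03570 = 0.03791 M.
Kb = Kw/Ka = 1.0e-14 / 1.0 x 10^-10 = 0.000100.
[OH^-] = sqrt(Kb x [C6H5O-]) = sqrt(0.000100 x 0.03791) = 0.00195 M.
pOH = 2.71, so pH = 14.00 - 2.71 = 11.29.

11.29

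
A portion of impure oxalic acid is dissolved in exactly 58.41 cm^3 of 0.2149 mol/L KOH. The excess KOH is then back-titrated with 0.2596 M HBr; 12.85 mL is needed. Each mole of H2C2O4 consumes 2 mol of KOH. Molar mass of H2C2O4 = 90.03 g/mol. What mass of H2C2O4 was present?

Total n(KOH) added = 0.2149 x 0.05841 = 0.01255 mol.
n(HBr) used = 0.2596 x 0.01285 = 0.003336 mol, which equals the excess n(KOH).
So n(KOH) consumed by the sample = 0.01255 - 0.003336 = 0.009216 mol.
n(H2C2O4) = 0.009216 / 2 = 0.004608 mol.
mass = 0.004608 mol x 90.03 g/mol = 0.415 g.

0.415 g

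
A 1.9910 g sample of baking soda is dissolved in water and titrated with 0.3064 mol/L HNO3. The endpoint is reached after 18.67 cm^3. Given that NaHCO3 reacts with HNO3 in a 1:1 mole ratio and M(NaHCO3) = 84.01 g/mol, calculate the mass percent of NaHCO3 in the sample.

n(HNO3) = 0.3064 x 0.01867 = 0.005720 mol.
n(NaHCO3) = 0.005720 / 1 = 0.005720 mol.
mass of NaHCO3 = 0.005720 x 84.01 = 0.4806 g.
% purity = 0.4806 / 1.9910 x 100 = 24.1%.

24.1%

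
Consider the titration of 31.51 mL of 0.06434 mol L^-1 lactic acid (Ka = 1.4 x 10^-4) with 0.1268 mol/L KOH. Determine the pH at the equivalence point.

8.24

n(HC3H5O3) = 0.06434 x 0.03151 = 0.002027 mol; V(KOH) at equivalence = 0.002027/0.1268 = 0.01599 L.
At equivalence all the acid is converted to C3H5O3-; total volume = 0.03151 + 0.01599 = 0.04750 L, so [C3H5O3-] = 0.002027/0.04750 = 0.04268 M.
Kb = Kw/Ka = 1.0e-14 / 1.4 x 10^-4 = 7.14e-11.
[OH^-] = sqrt(Kb x [C3H5O3-]) = sqrt(7.14e-11 x 0.04268) = 1.75e-6 M.
pOH = 5.76, so pH = 14.00 - 5.76 = 8.24.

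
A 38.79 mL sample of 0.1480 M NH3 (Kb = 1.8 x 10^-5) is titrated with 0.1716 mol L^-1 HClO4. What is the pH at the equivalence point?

5.18

n(NH3) = 0.1480 x 0.03879 = 0.005741 mol; V(HClO4) at equivalence = 0.005741/0.1716 = 0.03346 L.
At equivalence the base is fully converted to NH4+; total volume = 0.07225 L, so [NH4+] = 0.005741/0.07225 = 0.07946 M.
Ka(NH4+) = Kw/Kb = 1.0e-14 / 1.8 x 10^-5 = 5.56e-10.
[H^+] = sqrt(Ka x [NH4+]) = sqrt(5.56e-10 x 0.07946) = 6.64e-6 M.
pH = -log(6.64e-6) = 5.18.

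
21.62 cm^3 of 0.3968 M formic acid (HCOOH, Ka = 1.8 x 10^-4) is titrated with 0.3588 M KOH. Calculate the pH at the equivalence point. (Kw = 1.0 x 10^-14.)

n(HCOOH) = 0.3968 x 0.02162 = 0.008579 mol; V(KOH) at equivalence = 0.008579/0.3588 = 0.02391 L.
At equivalence all the acid is converted to HCOO-; total volume = 0.02162 + 0.02391 = 0.04553 L, so [HCOO-] = 0.008579/0.04553 = 0.1884 M.
Kb = Kw/Ka = 1.0e-14 / 1.8 x 10^-4 = 5.56e-11.
[OH^-] = sqrt(Kb x [HCOO-]) = sqrt(5.56e-11 x 0.1884) = 3.24e-6 M.
pOH = 5.49, so pH = 14.00 - 5.49 = 8.51.

8.51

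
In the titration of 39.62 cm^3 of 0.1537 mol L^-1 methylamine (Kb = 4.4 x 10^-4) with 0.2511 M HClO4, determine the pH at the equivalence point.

n(CH3NH2) = 0.1537 x 0.03962 = 0.006090 mol; V(HClO4) at equivalence = 0.006090/0.2511 = 0.02425 L.
At equivalence the base is fully converted to CH3NH3+; total volume = 0.06387 L, so [CH3NH3+] = 0.006090/0.06387 = 0.09534 M.
Ka(CH3NH3+) = Kw/Kb = 1.0e-14 / 4.4 x 10^-4 = 2.27e-11.
[H^+] = sqrt(Ka x [CH3NH3+]) = sqrt(2.27e-11 x 0.09534) = 1.47e-6 M.
pH = -log(1.47e-6) = 5.83.

5.83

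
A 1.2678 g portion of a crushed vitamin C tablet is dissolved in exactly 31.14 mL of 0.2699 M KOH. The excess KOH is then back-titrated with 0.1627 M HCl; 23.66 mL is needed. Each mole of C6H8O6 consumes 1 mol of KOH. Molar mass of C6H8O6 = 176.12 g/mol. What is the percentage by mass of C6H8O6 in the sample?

63.3%

Total n(KOH) added = 0.2699 x 0.03114 = 0.008405 mol.
n(HCl) used = 0.1627 x 0.02366 = 0.003849 mol, which equals the excess n(KOH).
So n(KOH) consumed by the sample = 0.008405 - 0.003849 = 0.004555 mol.
n(C6H8O6) = 0.004555 / 1 = 0.004555 mol.
mass C6H8O6 = 0.004555 x 176.12 = 0.8023 g, so %C6H8O6 = 0.8023/1.2678 x 100 = 63.3%.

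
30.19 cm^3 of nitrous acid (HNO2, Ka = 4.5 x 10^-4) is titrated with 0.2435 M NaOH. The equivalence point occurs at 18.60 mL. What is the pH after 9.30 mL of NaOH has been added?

3.35

9.30 mL is exactly half the equivalence volume (18.60/2), i.e. the half-equivalence point.
There, n(HA) = n(A^-), so pH = pKa = -log(4.5 x 10^-4) = 3.35.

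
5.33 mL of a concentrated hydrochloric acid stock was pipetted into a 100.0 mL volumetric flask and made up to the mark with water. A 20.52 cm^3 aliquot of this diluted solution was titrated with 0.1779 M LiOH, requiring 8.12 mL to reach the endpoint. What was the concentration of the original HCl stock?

1.32 M

n(LiOH) = 0.1779 x 0.008120 = 0.001445 mol.
n(HCl) in the aliquot = 0.001445 mol.
[diluted HCl] = 0.001445 / 0.02052 = 0.07040 M.
Dilution factor = 100.0/5.330 = 18.76, so [stock] = 0.07040 x 18.76 = 1.32 M.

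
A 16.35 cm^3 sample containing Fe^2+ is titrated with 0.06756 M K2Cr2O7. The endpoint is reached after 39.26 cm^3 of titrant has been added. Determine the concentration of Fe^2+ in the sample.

0.973 M

n(K2Cr2O7) = 0.06756 x 0.03926 = 0.002652 mol.
From the balanced equation, 1 mol K2Cr2O7 reacts with 6 mol Fe^2+, so n(Fe^2+) = 0.002652 x 6/1 = 0.01591 mol.
[Fe^2+] = 0.01591 / 0.01635 L = 0.973 M.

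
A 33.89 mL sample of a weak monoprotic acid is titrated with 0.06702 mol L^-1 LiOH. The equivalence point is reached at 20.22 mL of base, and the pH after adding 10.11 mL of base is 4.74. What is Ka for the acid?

1.8 x 10^-5

10.11 mL is half of the equivalence volume, so this is the half-equivalence point where [HA] = [A^-].
At half-equivalence pH = pKa, so pKa = 4.74.
Ka = 10^(-4.74) = 1.8 x 10^-5.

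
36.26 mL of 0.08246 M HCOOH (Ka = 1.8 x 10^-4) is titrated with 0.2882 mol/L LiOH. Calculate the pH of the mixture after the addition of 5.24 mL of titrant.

Initial n(HCOOH) = 0.08246 x 0.03626 = 0.002990 mol.
n(LiOH) added = 0.2882 x 0.005240 = 0.001510 mol, converting that many moles of HCOOH to HCOO-.
Remaining n(HCOOH) = 0.001480 mol; n(HCOO-) = 0.001510 mol.
By Henderson-Hasselbalch, pH = pKa + log([A^-]/[HA]) = 3.74 + log(0.001510/0.001480) = 3.74 + (+0.01) = 3.75.

3.75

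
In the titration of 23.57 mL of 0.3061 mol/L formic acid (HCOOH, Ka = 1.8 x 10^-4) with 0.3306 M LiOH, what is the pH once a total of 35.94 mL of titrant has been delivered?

n(acid) = 0.3061 x 0.02357 = 0.007215 mol; n(LiOH) added = 0.3306 x 0.03594 = 0.01188 mol.
Base is in excess by 0.01188 - 0.007215 = 0.004667 mol in a total volume of 0.05951 L.
[OH^-] = 0.004667/0.05951 = 0.07842 M, so pOH = 1.11 and pH = 14.00 - 1.11 = 12.89.

12.89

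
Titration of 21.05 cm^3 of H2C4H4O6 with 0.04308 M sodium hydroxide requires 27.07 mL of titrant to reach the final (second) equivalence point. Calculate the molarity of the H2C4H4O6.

n(NaOH) = 0.04308 x 0.02707 = 0.001166 mol.
At the final (second) equivalence point, 2 mol OH^- react per mol H2C4H4O6, so n(H2C4H4O6) = 0.001166 / 2 = 0.0005831 mol.
[H2C4H4O6] = 0.0005831 / 0.02105 L = 0.0277 M.

0.0277 M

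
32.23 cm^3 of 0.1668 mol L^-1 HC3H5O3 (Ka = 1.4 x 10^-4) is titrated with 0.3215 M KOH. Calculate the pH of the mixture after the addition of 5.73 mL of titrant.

3.57

Initial n(HC3H5O3) = 0.1668 x 0.03223 = 0.005376 mol.
n(KOH) added = 0.3215 x 0.005730 = 0.001842 mol, converting that many moles of HC3H5O3 to C3H5O3-.
Remaining n(HC3H5O3) = 0.003534 mol; n(C3H5O3-) = 0.001842 mol.
By Henderson-Hasselbalch, pH = pKa + log([A^-]/[HA]) = 3.85 + log(0.001842/0.003534) = 3.85 + (-0.28) = 3.57.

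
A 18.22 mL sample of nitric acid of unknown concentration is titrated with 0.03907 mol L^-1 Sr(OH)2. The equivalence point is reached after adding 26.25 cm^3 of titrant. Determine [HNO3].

0.113 M

n(Sr(OH)2) delivered = 0.03907 x 0.02625 = 0.001026 mol.
The reaction is 2 HNO3 + 1 Sr(OH)2, so n(HNO3) = 0.001026 x 2/1 = 0.002051 mol.
[HNO3] = 0.002051 mol / 0.01822 L = 0.113 M.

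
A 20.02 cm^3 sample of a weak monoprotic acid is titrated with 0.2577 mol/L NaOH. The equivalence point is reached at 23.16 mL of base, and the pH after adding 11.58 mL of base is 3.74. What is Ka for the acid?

11.58 mL is half of the equivalence volume, so this is the half-equivalence point where [HA] = [A^-].
At half-equivalence pH = pKa, so pKa = 3.74.
Ka = 10^(-3.74) = 1.8 x 10^-4.

1.8 x 10^-4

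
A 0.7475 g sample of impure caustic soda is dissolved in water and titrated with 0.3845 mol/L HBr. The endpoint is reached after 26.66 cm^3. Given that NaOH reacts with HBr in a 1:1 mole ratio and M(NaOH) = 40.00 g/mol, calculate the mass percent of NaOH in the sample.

54.9%

n(HBr) = 0.3845 x 0.02666 = 0.01025 mol.
n(NaOH) = 0.01025 / 1 = 0.01025 mol.
mass of NaOH = 0.01025 x 40.00 = 0.4100 g.
% purity = 0.4100 / 0.7475 x 100 = 54.9%.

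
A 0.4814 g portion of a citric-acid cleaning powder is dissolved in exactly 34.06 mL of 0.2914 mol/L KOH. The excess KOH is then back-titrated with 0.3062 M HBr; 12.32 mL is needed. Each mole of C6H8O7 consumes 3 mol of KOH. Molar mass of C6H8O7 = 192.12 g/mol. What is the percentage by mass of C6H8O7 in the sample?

Total n(KOH) added = 0.2914 x 0.03406 = 0.009925 mol.
n(HBr) used = 0.3062 x 0.01232 = 0.003772 mol, which equals the excess n(KOH).
So n(KOH) consumed by the sample = 0.009925 - 0.003772 = 0.006153 mol.
n(C6H8O7) = 0.006153 / 3 = 0.002051 mol.
mass C6H8O7 = 0.002051 x 192.12 = 0.3940 g, so %C6H8O7 = 0.3940/0.4814 x 100 = 81.8%.

81.8%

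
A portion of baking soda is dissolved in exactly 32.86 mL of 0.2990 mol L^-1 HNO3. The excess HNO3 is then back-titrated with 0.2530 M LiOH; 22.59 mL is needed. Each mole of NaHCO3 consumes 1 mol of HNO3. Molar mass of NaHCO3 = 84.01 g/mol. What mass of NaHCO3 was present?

Total n(HNO3) added = 0.2990 x 0.03286 = 0.009825 mol.
n(LiOH) used = 0.2530 x 0.02259 = 0.005715 mol, which equals the excess n(HNO3).
So n(HNO3) consumed by the sample = 0.009825 - 0.005715 = 0.004110 mol.
n(NaHCO3) = 0.004110 / 1 = 0.004110 mol.
mass = 0.004110 mol x 84.01 g/mol = 0.345 g.

0.345 g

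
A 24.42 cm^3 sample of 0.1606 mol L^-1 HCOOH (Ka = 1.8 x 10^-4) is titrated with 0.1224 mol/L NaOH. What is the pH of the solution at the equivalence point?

n(HCOOH) = 0.1606 x 0.02442 = 0.003922 mol; V(NaOH) at equivalence = 0.003922/0.1224 = 0.03204 L.
At equivalence all the acid is converted to HCOO-; total volume = 0.02442 + 0.03204 = 0.05646 L, so [HCOO-] = 0.003922/0.05646 = 0.06946 M.
Kb = Kw/Ka = 1.0e-14 / 1.8 x 10^-4 = 5.56e-11.
[OH^-] = sqrt(Kb x [HCOO-]) = sqrt(5.56e-11 x 0.06946) = 1.96e-6 M.
pOH = 5.71, so pH = 14.00 - 5.71 = 8.29.

8.29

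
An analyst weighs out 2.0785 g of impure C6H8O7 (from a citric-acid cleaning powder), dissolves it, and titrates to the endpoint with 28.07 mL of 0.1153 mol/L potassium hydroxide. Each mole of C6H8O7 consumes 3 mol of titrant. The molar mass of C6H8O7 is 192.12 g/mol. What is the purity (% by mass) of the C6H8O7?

n(KOH) = 0.1153 x 0.02807 = 0.003236 mol.
n(C6H8O7) = 0.003236 / 3 = 0.001079 mol.
mass of C6H8O7 = 0.001079 x 192.12 = 0.2073 g.
% purity = 0.2073 / 2.0785 x 100 = 9.97%.

9.97%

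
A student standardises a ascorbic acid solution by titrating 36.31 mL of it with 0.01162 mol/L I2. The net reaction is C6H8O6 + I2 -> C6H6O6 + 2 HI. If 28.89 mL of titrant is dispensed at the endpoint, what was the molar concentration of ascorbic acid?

0.00925 M

n(I2) = 0.01162 x 0.02889 = 0.0003357 mol.
From the balanced equation, 1 mol I2 reacts with 1 mol ascorbic acid, so n(ascorbic acid) = 0.0003357 x 1/1 = 0.0003357 mol.
[ascorbic acid] = 0.0003357 / 0.03631 L = 0.00925 M.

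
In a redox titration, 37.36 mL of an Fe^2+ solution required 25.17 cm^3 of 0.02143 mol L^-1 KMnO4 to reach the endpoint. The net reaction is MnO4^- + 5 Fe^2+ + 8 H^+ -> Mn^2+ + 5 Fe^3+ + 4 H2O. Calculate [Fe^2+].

n(KMnO4) = 0.02143 x 0.02517 = 0.0005394 mol.
From the balanced equation, 1 mol KMnO4 reacts with 5 mol Fe^2+, so n(Fe^2+) = 0.0005394 x 5/1 = 0.002697 mol.
[Fe^2+] = 0.002697 / 0.03736 L = 0.0722 M.

0.0722 M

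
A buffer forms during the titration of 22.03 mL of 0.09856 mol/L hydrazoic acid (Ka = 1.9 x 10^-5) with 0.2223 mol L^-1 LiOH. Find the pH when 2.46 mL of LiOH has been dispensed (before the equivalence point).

Initial n(HN3) = 0.09856 x 0.02203 = 0.002171 mol.
n(LiOH) added = 0.2223 x 0.002460 = 0.0005469 mol, converting that many moles of HN3 to N3-.
Remaining n(HN3) = 0.001624 mol; n(N3-) = 0.0005469 mol.
By Henderson-Hasselbalch, pH = pKa + log([A^-]/[HA]) = 4.72 + log(0.0005469/0.001624) = 4.72 + (-0.47) = 4.25.

4.25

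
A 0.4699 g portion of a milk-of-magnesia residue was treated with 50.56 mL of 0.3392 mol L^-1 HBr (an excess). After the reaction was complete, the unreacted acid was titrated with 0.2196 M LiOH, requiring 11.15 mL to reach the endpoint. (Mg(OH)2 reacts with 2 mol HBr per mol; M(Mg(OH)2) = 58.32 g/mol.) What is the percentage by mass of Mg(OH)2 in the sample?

91.2%

Total n(HBr) added = 0.3392 x 0.05056 = 0.01715 mol.
n(LiOH) used = 0.2196 x 0.01115 = 0.002449 mol, which equals the excess n(HBr).
So n(HBr) consumed by the sample = 0.01715 - 0.002449 = 0.01470 mol.
n(Mg(OH)2) = 0.01470 / 2 = 0.007351 mol.
mass Mg(OH)2 = 0.007351 x 58.32 = 0.4287 g, so %Mg(OH)2 = 0.4287/0.4699 x 100 = 91.2%.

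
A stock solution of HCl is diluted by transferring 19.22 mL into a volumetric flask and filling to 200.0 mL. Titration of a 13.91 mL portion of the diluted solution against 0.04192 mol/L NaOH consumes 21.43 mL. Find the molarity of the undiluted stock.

n(NaOH) = 0.04192 x 0.02143 = 0.0008983 mol.
n(HCl) in the aliquot = 0.0008983 mol.
[diluted HCl] = 0.0008983 / 0.01391 = 0.06458 M.
Dilution factor = 200.0/19.22 = 10.41, so [stock] = 0.06458 x 10.41 = 0.672 M.

0.672 M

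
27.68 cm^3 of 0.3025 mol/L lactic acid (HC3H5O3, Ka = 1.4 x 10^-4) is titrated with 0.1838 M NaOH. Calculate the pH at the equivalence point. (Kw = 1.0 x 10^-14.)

n(HC3H5O3) = 0.3025 x 0.02768 = 0.008373 mol; V(NaOH) at equivalence = 0.008373/0.1838 = 0.04556 L.
At equivalence all the acid is converted to C3H5O3-; total volume = 0.02768 + 0.04556 = 0.07324 L, so [C3H5O3-] = 0.008373/0.07324 = 0.1143 M.
Kb = Kw/Ka = 1.0e-14 / 1.4 x 10^-4 = 7.14e-11.
[OH^-] = sqrt(Kb x [C3H5O3-]) = sqrt(7.14e-11 x 0.1143) = 2.86e-6 M.
pOH = 5.54, so pH = 14.00 - 5.54 = 8.46.

8.46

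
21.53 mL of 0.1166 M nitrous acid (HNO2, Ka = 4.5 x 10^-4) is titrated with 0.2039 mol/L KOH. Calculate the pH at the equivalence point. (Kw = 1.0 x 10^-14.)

8.11

n(HNO2) = 0.1166 x 0.02153 = 0.002510 mol; V(KOH) at equivalence = 0.002510/0.2039 = 0.01231 L.
At equivalence all the acid is converted to NO2-; total volume = 0.02153 + 0.01231 = 0.03384 L, so [NO2-] = 0.002510/0.03384 = 0.07418 M.
Kb = Kw/Ka = 1.0e-14 / 4.5 x 10^-4 = 2.22e-11.
[OH^-] = sqrt(Kb x [NO2-]) = sqrt(2.22e-11 x 0.07418) = 1.28e-6 M.
pOH = 5.89, so pH = 14.00 - 5.89 = 8.11.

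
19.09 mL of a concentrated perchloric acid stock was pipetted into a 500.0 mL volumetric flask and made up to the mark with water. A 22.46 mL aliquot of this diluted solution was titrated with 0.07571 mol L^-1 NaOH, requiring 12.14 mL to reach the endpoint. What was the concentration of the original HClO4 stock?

n(NaOH) = 0.07571 x 0.01214 = 0.0009191 mol.
n(HClO4) in the aliquot = 0.0009191 mol.
[diluted HClO4] = 0.0009191 / 0.02246 = 0.04092 M.
Dilution factor = 500.0/19.09 = 26.19, so [stock] = 0.04092 x 26.19 = 1.07 M.

1.07 M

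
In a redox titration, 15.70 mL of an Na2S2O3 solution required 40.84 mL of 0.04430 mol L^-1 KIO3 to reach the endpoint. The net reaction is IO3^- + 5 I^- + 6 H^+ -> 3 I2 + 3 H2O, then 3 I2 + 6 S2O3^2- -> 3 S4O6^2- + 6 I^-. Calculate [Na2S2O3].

0.691 M

n(KIO3) = 0.04430 x 0.04084 = 0.001809 mol.
From the balanced equation, 1 mol KIO3 reacts with 6 mol Na2S2O3, so n(Na2S2O3) = 0.001809 x 6/1 = 0.01086 mol.
[Na2S2O3] = 0.01086 / 0.01570 L = 0.691 M.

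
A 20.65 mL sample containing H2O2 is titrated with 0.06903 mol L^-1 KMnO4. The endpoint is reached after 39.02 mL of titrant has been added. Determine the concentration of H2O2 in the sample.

n(KMnO4) = 0.06903 x 0.03902 = 0.002694 mol.
From the balanced equation, 2 mol KMnO4 reacts with 5 mol H2O2, so n(H2O2) = 0.002694 x 5/2 = 0.006734 mol.
[H2O2] = 0.006734 / 0.02065 L = 0.326 M.

0.326 M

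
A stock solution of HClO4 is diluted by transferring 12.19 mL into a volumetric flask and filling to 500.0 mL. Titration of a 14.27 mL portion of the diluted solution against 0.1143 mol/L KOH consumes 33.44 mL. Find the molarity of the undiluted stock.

n(KOH) = 0.1143 x 0.03344 = 0.003822 mol.
n(HClO4) in the aliquot = 0.003822 mol.
[diluted HClO4] = 0.003822 / 0.01427 = 0.2678 M.
Dilution factor = 500.0/12.19 = 41.02, so [stock] = 0.2678 x 41.02 = 11.0 M.

11.0 M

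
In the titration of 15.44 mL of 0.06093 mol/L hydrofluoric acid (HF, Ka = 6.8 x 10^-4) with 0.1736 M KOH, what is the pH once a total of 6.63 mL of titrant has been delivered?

11.98

n(acid) = 0.06093 x 0.01544 = 0.0009408 mol; n(KOH) added = 0.1736 x 0.006630 = 0.001151 mol.
Base is in excess by 0.001151 - 0.0009408 = 0.0002102 mol in a total volume of 0.02207 L.
[OH^-] = 0.0002102/0.02207 = 0.009525 M, so pOH = 2.02 and pH = 14.00 - 2.02 = 11.98.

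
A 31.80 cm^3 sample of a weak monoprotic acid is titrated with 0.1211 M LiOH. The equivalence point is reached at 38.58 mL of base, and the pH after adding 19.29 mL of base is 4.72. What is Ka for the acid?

1.9 x 10^-5

19.29 mL is half of the equivalence volume, so this is the half-equivalence point where [HA] = [A^-].
At half-equivalence pH = pKa, so pKa = 4.72.
Ka = 10^(-4.72) = 1.9 x 10^-5.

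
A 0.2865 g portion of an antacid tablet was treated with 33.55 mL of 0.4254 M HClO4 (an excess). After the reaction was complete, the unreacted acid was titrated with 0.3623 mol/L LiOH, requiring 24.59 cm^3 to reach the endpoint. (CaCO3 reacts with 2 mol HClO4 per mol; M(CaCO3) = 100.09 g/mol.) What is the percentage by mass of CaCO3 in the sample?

Total n(HClO4) added = 0.4254 x 0.03355 = 0.01427 mol.
n(LiOH) used = 0.3623 x 0.02459 = 0.008909 mol, which equals the excess n(HClO4).
So n(HClO4) consumed by the sample = 0.01427 - 0.008909 = 0.005363 mol.
n(CaCO3) = 0.005363 / 2 = 0.002682 mol.
mass CaCO3 = 0.002682 x 100.09 = 0.2684 g, so %CaCO3 = 0.2684/0.2865 x 100 = 93.7%.

93.7%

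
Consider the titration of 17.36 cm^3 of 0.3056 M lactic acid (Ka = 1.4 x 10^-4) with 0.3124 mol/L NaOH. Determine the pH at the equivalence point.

n(HC3H5O3) = 0.3056 x 0.01736 = 0.005305 mol; V(NaOH) at equivalence = 0.005305/0.3124 = 0.01698 L.
At equivalence all the acid is converted to C3H5O3-; total volume = 0.01736 + 0.01698 = 0.03434 L, so [C3H5O3-] = 0.005305/0.03434 = 0.1545 M.
Kb = Kw/Ka = 1.0e-14 / 1.4 x 10^-4 = 7.14e-11.
[OH^-] = sqrt(Kb x [C3H5O3-]) = sqrt(7.14e-11 x 0.1545) = 3.32e-6 M.
pOH = 5.48, so pH = 14.00 - 5.48 = 8.52.

8.52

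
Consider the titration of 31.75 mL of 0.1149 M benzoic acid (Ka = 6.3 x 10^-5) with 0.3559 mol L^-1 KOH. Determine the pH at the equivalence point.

n(C6H5COOH) = 0.1149 x 0.03175 = 0.003648 mol; V(KOH) at equivalence = 0.003648/0.3559 = 0.01025 L.
At equivalence all the acid is converted to C6H5COO-; total volume = 0.03175 + 0.01025 = 0.04200 L, so [C6H5COO-] = 0.003648/0.04200 = 0.08686 M.
Kb = Kw/Ka = 1.0e-14 / 6.3 x 10^-5 = 1.59e-10.
[OH^-] = sqrt(Kb x [C6H5COO-]) = sqrt(1.59e-10 x 0.08686) = 3.71e-6 M.
pOH = 5.43, so pH = 14.00 - 5.43 = 8.57.

8.57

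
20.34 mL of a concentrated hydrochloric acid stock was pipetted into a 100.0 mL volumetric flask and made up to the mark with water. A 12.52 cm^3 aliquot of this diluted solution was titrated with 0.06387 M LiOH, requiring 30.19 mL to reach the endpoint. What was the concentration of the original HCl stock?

0.757 M

n(LiOH) = 0.06387 x 0.03019 = 0.001928 mol.
n(HCl) in the aliquot = 0.001928 mol.
[diluted HCl] = 0.001928 / 0.01252 = 0.1540 M.
Dilution factor = 100.0/20.34 = 4.916, so [stock] = 0.1540 x 4.916 = 0.757 M.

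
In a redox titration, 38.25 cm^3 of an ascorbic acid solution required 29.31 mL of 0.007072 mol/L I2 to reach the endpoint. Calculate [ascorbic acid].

0.00542 M

n(I2) = 0.007072 x 0.02931 = 0.0002073 mol.
From the balanced equation, 1 mol I2 reacts with 1 mol ascorbic acid, so n(ascorbic acid) = 0.0002073 x 1/1 = 0.0002073 mol.
[ascorbic acid] = 0.0002073 / 0.03825 L = 0.00542 M.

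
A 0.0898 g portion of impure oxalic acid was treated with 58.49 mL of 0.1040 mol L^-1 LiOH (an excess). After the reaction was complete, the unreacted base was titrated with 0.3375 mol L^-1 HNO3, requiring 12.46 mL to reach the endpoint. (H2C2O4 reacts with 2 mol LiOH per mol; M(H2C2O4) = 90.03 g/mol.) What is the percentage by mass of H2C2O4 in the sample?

Total n(LiOH) added = 0.1040 x 0.05849 = 0.006083 mol.
n(HNO3) used = 0.3375 x 0.01246 = 0.004205 mol, which equals the excess n(LiOH).
So n(LiOH) consumed by the sample = 0.006083 - 0.004205 = 0.001878 mol.
n(H2C2O4) = 0.001878 / 2 = 0.0009389 mol.
mass H2C2O4 = 0.0009389 x 90.03 = 0.08453 g, so %H2C2O4 = 0.08453/0.0898 x 100 = 94.1%.

94.1%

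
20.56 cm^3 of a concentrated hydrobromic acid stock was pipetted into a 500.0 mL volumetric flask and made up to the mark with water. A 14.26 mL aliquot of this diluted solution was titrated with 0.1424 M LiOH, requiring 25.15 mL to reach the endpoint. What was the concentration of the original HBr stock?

6.11 M

n(LiOH) = 0.1424 x 0.02515 = 0.003581 mol.
n(HBr) in the aliquot = 0.003581 mol.
[diluted HBr] = 0.003581 / 0.01426 = 0.2511 M.
Dilution factor = 500.0/20.56 = 24.32, so [stock] = 0.2511 x 24.32 = 6.11 M.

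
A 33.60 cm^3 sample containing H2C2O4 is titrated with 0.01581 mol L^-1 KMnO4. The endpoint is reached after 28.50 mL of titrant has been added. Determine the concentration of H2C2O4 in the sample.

0.0335 M

n(KMnO4) = 0.01581 x 0.02850 = 0.0004506 mol.
From the balanced equation, 2 mol KMnO4 reacts with 5 mol H2C2O4, so n(H2C2O4) = 0.0004506 x 5/2 = 0.001126 mol.
[H2C2O4] = 0.001126 / 0.03360 L = 0.0335 M.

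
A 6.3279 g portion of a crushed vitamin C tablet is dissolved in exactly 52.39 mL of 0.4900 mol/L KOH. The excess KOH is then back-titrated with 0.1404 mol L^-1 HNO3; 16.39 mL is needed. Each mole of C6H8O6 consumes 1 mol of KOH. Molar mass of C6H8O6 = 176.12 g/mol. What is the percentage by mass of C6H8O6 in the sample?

65.0%

Total n(KOH) added = 0.4900 x 0.05239 = 0.02567 mol.
n(HNO3) used = 0.1404 x 0.01639 = 0.002301 mol, which equals the excess n(KOH).
So n(KOH) consumed by the sample = 0.02567 - 0.002301 = 0.02337 mol.
n(C6H8O6) = 0.02337 / 1 = 0.02337 mol.
mass C6H8O6 = 0.02337 x 176.12 = 4.116 g, so %C6H8O6 = 4.116/6.3279 x 100 = 65.0%.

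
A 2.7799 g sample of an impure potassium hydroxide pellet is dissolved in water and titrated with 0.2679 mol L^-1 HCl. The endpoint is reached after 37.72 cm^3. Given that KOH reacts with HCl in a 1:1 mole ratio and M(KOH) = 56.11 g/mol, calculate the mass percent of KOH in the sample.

n(HCl) = 0.2679 x 0.03772 = 0.01011 mol.
n(KOH) = 0.01011 / 1 = 0.01011 mol.
mass of KOH = 0.01011 x 56.11 = 0.5670 g.
% purity = 0.5670 / 2.7799 x 100 = 20.4%.

20.4%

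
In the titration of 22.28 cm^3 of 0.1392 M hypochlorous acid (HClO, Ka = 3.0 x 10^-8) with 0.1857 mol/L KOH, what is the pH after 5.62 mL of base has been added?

7.23

Initial n(HClO) = 0.1392 x 0.02228 = 0.003101 mol.
n(KOH) added = 0.1857 x 0.005620 = 0.001044 mol, converting that many moles of HClO to ClO-.
Remaining n(HClO) = 0.002058 mol; n(ClO-) = 0.001044 mol.
By Henderson-Hasselbalch, pH = pKa + log([A^-]/[HA]) = 7.52 + log(0.001044/0.002058) = 7.52 + (-0.29) = 7.23.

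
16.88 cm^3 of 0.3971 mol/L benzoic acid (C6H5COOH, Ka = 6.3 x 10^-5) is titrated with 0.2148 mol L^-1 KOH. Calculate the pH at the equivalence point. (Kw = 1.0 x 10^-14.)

n(C6H5COOH) = 0.3971 x 0.01688 = 0.006703 mol; V(KOH) at equivalence = 0.006703/0.2148 = 0.03121 L.
At equivalence all the acid is converted to C6H5COO-; total volume = 0.01688 + 0.03121 = 0.04809 L, so [C6H5COO-] = 0.006703/0.04809 = 0.1394 M.
Kb = Kw/Ka = 1.0e-14 / 6.3 x 10^-5 = 1.59e-10.
[OH^-] = sqrt(Kb x [C6H5COO-]) = sqrt(1.59e-10 x 0.1394) = 4.70e-6 M.
pOH = 5.33, so pH = 14.00 - 5.33 = 8.67.

8.67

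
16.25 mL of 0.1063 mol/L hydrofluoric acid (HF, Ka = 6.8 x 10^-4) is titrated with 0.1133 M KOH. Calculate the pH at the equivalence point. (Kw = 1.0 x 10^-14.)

7.95

n(HF) = 0.1063 x 0.01625 = 0.001727 mol; V(KOH) at equivalence = 0.001727/0.1133 = 0.01525 L.
At equivalence all the acid is converted to F-; total volume = 0.01625 + 0.01525 = 0.03150 L, so [F-] = 0.001727/0.03150 = 0.05484 M.
Kb = Kw/Ka = 1.0e-14 / 6.8 x 10^-4 = 1.47e-11.
[OH^-] = sqrt(Kb x [F-]) = sqrt(1.47e-11 x 0.05484) = 8.98e-7 M.
pOH = 6.05, so pH = 14.00 - 6.05 = 7.95.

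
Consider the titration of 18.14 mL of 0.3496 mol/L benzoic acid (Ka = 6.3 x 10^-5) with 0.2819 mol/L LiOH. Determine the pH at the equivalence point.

8.70

n(C6H5COOH) = 0.3496 x 0.01814 = 0.006342 mol; V(LiOH) at equivalence = 0.006342/0.2819 = 0.02250 L.
At equivalence all the acid is converted to C6H5COO-; total volume = 0.01814 + 0.02250 = 0.04064 L, so [C6H5COO-] = 0.006342/0.04064 = 0.1561 M.
Kb = Kw/Ka = 1.0e-14 / 6.3 x 10^-5 = 1.59e-10.
[OH^-] = sqrt(Kb x [C6H5COO-]) = sqrt(1.59e-10 x 0.1561) = 4.98e-6 M.
pOH = 5.30, so pH = 14.00 - 5.30 = 8.70.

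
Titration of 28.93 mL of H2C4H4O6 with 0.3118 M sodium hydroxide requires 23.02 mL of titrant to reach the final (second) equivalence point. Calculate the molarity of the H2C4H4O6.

0.124 M

n(NaOH) = 0.3118 x 0.02302 = 0.007178 mol.
At the final (second) equivalence point, 2 mol OH^- react per mol H2C4H4O6, so n(H2C4H4O6) = 0.007178 / 2 = 0.003589 mol.
[H2C4H4O6] = 0.003589 / 0.02893 L = 0.124 M.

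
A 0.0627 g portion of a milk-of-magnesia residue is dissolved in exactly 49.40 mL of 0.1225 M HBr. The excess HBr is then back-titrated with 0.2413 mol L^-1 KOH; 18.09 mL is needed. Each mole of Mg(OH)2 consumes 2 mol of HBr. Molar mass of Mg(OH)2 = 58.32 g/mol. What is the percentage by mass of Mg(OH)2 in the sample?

78.4%

Total n(HBr) added = 0.1225 x 0.04940 = 0.006051 mol.
n(KOH) used = 0.2413 x 0.01809 = 0.004365 mol, which equals the excess n(HBr).
So n(HBr) consumed by the sample = 0.006051 - 0.004365 = 0.001686 mol.
n(Mg(OH)2) = 0.001686 / 2 = 0.0008432 mol.
mass Mg(OH)2 = 0.0008432 x 58.32 = 0.04917 g, so %Mg(OH)2 = 0.04917/0.0627 x 100 = 78.4%.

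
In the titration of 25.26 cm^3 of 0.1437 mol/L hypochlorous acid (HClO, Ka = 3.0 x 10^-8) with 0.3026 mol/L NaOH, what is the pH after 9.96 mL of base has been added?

8.21

Initial n(HClO) = 0.1437 x 0.02526 = 0.003630 mol.
n(NaOH) added = 0.3026 x 0.009960 = 0.003014 mol, converting that many moles of HClO to ClO-.
Remaining n(HClO) = 0.0006160 mol; n(ClO-) = 0.003014 mol.
By Henderson-Hasselbalch, pH = pKa + log([A^-]/[HA]) = 7.52 + log(0.003014/0.0006160) = 7.52 + (+0.69) = 8.21.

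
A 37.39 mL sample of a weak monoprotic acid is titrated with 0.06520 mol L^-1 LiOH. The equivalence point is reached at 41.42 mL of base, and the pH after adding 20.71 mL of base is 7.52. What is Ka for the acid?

3.0 x 10^-8

20.71 mL is half of the equivalence volume, so this is the half-equivalence point where [HA] = [A^-].
At half-equivalence pH = pKa, so pKa = 7.52.
Ka = 10^(-7.52) = 3.0 x 10^-8.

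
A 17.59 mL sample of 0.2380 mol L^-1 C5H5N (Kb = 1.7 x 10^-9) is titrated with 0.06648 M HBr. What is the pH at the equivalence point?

3.26

n(C5H5N) = 0.2380 x 0.01759 = 0.004186 mol; V(HBr) at equivalence = 0.004186/0.06648 = 0.06297 L.
At equivalence the base is fully converted to C5H5NH+; total volume = 0.08056 L, so [C5H5NH+] = 0.004186/0.08056 = 0.05196 M.
Ka(C5H5NH+) = Kw/Kb = 1.0e-14 / 1.7 x 10^-9 = 5.88e-6.
[H^+] = sqrt(Ka x [C5H5NH+]) = sqrt(5.88e-6 x 0.05196) = 0.000553 M.
pH = -log(0.000553) = 3.26.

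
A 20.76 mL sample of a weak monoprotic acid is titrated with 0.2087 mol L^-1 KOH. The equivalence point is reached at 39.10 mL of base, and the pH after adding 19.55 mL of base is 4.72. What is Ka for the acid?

1.9 x 10^-5

19.55 mL is half of the equivalence volume, so this is the half-equivalence point where [HA] = [A^-].
At half-equivalence pH = pKa, so pKa = 4.72.
Ka = 10^(-4.72) = 1.9 x 10^-5.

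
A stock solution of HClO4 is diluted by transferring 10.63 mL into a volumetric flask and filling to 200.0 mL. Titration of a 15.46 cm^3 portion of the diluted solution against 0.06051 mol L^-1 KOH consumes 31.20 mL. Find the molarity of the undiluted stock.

2.30 M

n(KOH) = 0.06051 x 0.03120 = 0.001888 mol.
n(HClO4) in the aliquot = 0.001888 mol.
[diluted HClO4] = 0.001888 / 0.01546 = 0.1221 M.
Dilution factor = 200.0/10.63 = 18.81, so [stock] = 0.1221 x 18.81 = 2.30 M.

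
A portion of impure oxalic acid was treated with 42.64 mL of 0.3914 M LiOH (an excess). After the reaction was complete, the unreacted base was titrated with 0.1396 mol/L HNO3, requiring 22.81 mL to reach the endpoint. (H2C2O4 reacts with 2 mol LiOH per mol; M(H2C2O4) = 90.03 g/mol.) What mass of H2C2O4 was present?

0.608 g

Total n(LiOH) added = 0.3914 x 0.04264 = 0.01669 mol.
n(HNO3) used = 0.1396 x 0.02281 = 0.003184 mol, which equals the excess n(LiOH).
So n(LiOH) consumed by the sample = 0.01669 - 0.003184 = 0.01351 mol.
n(H2C2O4) = 0.01351 / 2 = 0.006753 mol.
mass = 0.006753 mol x 90.03 g/mol = 0.608 g.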